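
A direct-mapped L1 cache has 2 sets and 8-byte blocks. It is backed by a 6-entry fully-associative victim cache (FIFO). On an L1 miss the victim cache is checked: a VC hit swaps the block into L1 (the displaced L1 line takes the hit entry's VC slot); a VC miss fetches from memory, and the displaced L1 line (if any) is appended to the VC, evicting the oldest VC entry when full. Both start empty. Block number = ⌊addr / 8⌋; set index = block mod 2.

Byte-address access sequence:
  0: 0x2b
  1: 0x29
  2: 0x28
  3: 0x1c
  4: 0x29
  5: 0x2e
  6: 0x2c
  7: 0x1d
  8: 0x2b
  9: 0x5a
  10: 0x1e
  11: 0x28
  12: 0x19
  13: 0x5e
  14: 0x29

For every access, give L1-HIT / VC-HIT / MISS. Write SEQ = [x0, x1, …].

#0 0x2b→b5/s1 MISS; vc=[]
#1 0x29→b5/s1 L1-HIT; vc=[]
#2 0x28→b5/s1 L1-HIT; vc=[]
#3 0x1c→b3/s1 MISS; vc=[5]
#4 0x29→b5/s1 VC-HIT; vc=[3]
#5 0x2e→b5/s1 L1-HIT; vc=[3]
#6 0x2c→b5/s1 L1-HIT; vc=[3]
#7 0x1d→b3/s1 VC-HIT; vc=[5]
#8 0x2b→b5/s1 VC-HIT; vc=[3]
#9 0x5a→b11/s1 MISS; vc=[3,5]
#10 0x1e→b3/s1 VC-HIT; vc=[11,5]
#11 0x28→b5/s1 VC-HIT; vc=[11,3]
#12 0x19→b3/s1 VC-HIT; vc=[11,5]
#13 0x5e→b11/s1 VC-HIT; vc=[3,5]
#14 0x29→b5/s1 VC-HIT; vc=[3,11]

SEQ = [MISS, L1-HIT, L1-HIT, MISS, VC-HIT, L1-HIT, L1-HIT, VC-HIT, VC-HIT, MISS, VC-HIT, VC-HIT, VC-HIT, VC-HIT, VC-HIT]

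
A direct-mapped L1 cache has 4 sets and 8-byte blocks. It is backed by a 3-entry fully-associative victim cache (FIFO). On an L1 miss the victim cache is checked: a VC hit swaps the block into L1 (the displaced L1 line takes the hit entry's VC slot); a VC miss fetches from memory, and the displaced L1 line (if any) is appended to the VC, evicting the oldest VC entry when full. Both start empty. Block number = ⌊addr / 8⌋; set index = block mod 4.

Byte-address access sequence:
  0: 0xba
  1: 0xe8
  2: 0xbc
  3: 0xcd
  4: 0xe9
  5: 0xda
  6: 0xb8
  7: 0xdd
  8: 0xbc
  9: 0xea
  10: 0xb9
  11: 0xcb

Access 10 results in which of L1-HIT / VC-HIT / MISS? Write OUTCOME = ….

#0 0xba→b23/s3 MISS; vc=[]
#1 0xe8→b29/s1 MISS; vc=[]
#2 0xbc→b23/s3 L1-HIT; vc=[]
#3 0xcd→b25/s1 MISS; vc=[29]
#4 0xe9→b29/s1 VC-HIT; vc=[25]
#5 0xda→b27/s3 MISS; vc=[25,23]
#6 0xb8→b23/s3 VC-HIT; vc=[25,27]
#7 0xdd→b27/s3 VC-HIT; vc=[25,23]
#8 0xbc→b23/s3 VC-HIT; vc=[25,27]
#9 0xea→b29/s1 L1-HIT; vc=[25,27]
#10 0xb9→b23/s3 L1-HIT; vc=[25,27]
#11 0xcb→b25/s1 VC-HIT; vc=[29,27]

OUTCOME = L1-HIT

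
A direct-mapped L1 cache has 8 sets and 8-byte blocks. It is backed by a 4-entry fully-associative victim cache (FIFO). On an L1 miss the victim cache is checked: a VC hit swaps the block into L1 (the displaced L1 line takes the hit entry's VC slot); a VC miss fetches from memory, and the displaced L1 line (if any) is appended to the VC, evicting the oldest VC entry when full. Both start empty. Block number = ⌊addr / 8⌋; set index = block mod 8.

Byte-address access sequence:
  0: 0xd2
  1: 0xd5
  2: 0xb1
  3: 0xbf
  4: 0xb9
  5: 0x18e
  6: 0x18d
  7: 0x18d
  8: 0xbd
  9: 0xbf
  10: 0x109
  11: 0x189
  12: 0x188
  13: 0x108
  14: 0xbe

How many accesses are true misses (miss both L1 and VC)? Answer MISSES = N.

MISSES = 5

0: 0xd2 (blk 26, set 2) → MISS  vc=[]
1: 0xd5 (blk 26, set 2) → L1-HIT  vc=[]
2: 0xb1 (blk 22, set 6) → MISS  vc=[]
3: 0xbf (blk 23, set 7) → MISS  vc=[]
4: 0xb9 (blk 23, set 7) → L1-HIT  vc=[]
5: 0x18e (blk 49, set 1) → MISS  vc=[]
6: 0x18d (blk 49, set 1) → L1-HIT  vc=[]
7: 0x18d (blk 49, set 1) → L1-HIT  vc=[]
8: 0xbd (blk 23, set 7) → L1-HIT  vc=[]
9: 0xbf (blk 23, set 7) → L1-HIT  vc=[]
10: 0x109 (blk 33, set 1) → MISS  vc=[49]
11: 0x189 (blk 49, set 1) → VC-HIT  vc=[33]
12: 0x188 (blk 49, set 1) → L1-HIT  vc=[33]
13: 0x108 (blk 33, set 1) → VC-HIT  vc=[49]
14: 0xbe (blk 23, set 7) → L1-HIT  vc=[49]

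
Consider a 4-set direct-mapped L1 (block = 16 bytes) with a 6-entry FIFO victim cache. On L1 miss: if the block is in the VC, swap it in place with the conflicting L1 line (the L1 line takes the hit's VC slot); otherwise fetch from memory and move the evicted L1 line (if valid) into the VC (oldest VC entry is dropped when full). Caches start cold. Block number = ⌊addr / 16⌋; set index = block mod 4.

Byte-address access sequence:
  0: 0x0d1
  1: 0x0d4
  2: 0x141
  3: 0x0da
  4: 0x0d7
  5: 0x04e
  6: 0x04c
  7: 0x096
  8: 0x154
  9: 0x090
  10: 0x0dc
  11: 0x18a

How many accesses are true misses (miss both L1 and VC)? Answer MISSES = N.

MISSES = 6

#0 0xd1→b13/s1 MISS; vc=[]
#1 0xd4→b13/s1 L1-HIT; vc=[]
#2 0x141→b20/s0 MISS; vc=[]
#3 0xda→b13/s1 L1-HIT; vc=[]
#4 0xd7→b13/s1 L1-HIT; vc=[]
#5 0x4e→b4/s0 MISS; vc=[20]
#6 0x4c→b4/s0 L1-HIT; vc=[20]
#7 0x96→b9/s1 MISS; vc=[20,13]
#8 0x154→b21/s1 MISS; vc=[20,13,9]
#9 0x90→b9/s1 VC-HIT; vc=[20,13,21]
#10 0xdc→b13/s1 VC-HIT; vc=[20,9,21]
#11 0x18a→b24/s0 MISS; vc=[20,9,21,4]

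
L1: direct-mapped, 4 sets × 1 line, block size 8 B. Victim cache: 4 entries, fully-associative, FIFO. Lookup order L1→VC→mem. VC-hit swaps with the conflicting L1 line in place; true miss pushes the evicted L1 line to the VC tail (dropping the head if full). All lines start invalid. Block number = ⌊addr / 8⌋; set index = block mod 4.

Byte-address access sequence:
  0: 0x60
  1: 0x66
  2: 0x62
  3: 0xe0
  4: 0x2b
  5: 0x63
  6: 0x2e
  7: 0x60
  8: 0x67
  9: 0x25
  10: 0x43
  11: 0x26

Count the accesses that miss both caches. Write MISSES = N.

  [0] addr=0x60 blk=12 s=0: MISS | VC []
  [1] addr=0x66 blk=12 s=0: L1-HIT | VC []
  [2] addr=0x62 blk=12 s=0: L1-HIT | VC []
  [3] addr=0xe0 blk=28 s=0: MISS | VC [12]
  [4] addr=0x2b blk=5 s=1: MISS | VC [12]
  [5] addr=0x63 blk=12 s=0: VC-HIT | VC [28]
  [6] addr=0x2e blk=5 s=1: L1-HIT | VC [28]
  [7] addr=0x60 blk=12 s=0: L1-HIT | VC [28]
  [8] addr=0x67 blk=12 s=0: L1-HIT | VC [28]
  [9] addr=0x25 blk=4 s=0: MISS | VC [28, 12]
  [10] addr=0x43 blk=8 s=0: MISS | VC [28, 12, 4]
  [11] addr=0x26 blk=4 s=0: VC-HIT | VC [28, 12, 8]

MISSES = 5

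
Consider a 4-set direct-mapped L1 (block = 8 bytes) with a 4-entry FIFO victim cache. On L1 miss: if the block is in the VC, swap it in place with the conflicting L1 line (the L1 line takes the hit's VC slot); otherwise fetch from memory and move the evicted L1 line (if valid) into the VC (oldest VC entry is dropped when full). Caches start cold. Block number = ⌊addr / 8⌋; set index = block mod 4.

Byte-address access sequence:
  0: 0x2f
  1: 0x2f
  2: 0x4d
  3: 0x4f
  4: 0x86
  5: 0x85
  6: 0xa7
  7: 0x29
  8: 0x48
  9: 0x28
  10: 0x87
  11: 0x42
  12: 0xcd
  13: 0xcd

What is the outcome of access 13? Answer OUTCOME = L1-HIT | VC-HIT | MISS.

  [0] addr=0x2f blk=5 s=1: MISS | VC []
  [1] addr=0x2f blk=5 s=1: L1-HIT | VC []
  [2] addr=0x4d blk=9 s=1: MISS | VC [5]
  [3] addr=0x4f blk=9 s=1: L1-HIT | VC [5]
  [4] addr=0x86 blk=16 s=0: MISS | VC [5]
  [5] addr=0x85 blk=16 s=0: L1-HIT | VC [5]
  [6] addr=0xa7 blk=20 s=0: MISS | VC [5, 16]
  [7] addr=0x29 blk=5 s=1: VC-HIT | VC [9, 16]
  [8] addr=0x48 blk=9 s=1: VC-HIT | VC [5, 16]
  [9] addr=0x28 blk=5 s=1: VC-HIT | VC [9, 16]
  [10] addr=0x87 blk=16 s=0: VC-HIT | VC [9, 20]
  [11] addr=0x42 blk=8 s=0: MISS | VC [9, 20, 16]
  [12] addr=0xcd blk=25 s=1: MISS | VC [9, 20, 16, 5]
  [13] addr=0xcd blk=25 s=1: L1-HIT | VC [9, 20, 16, 5]

OUTCOME = L1-HIT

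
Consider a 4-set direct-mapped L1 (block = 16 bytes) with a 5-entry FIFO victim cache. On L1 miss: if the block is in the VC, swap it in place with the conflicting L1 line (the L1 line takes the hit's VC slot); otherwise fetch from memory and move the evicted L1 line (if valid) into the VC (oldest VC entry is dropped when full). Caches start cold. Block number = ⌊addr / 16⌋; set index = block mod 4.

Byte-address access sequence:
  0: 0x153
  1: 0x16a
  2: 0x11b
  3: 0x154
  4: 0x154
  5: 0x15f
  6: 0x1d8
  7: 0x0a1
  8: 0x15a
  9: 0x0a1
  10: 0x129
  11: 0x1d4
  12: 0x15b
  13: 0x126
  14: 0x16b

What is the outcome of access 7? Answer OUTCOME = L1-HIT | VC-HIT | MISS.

OUTCOME = MISS

#0 0x153→b21/s1 MISS; vc=[]
#1 0x16a→b22/s2 MISS; vc=[]
#2 0x11b→b17/s1 MISS; vc=[21]
#3 0x154→b21/s1 VC-HIT; vc=[17]
#4 0x154→b21/s1 L1-HIT; vc=[17]
#5 0x15f→b21/s1 L1-HIT; vc=[17]
#6 0x1d8→b29/s1 MISS; vc=[17,21]
#7 0xa1→b10/s2 MISS; vc=[17,21,22]
#8 0x15a→b21/s1 VC-HIT; vc=[17,29,22]
#9 0xa1→b10/s2 L1-HIT; vc=[17,29,22]
#10 0x129→b18/s2 MISS; vc=[17,29,22,10]
#11 0x1d4→b29/s1 VC-HIT; vc=[17,21,22,10]
#12 0x15b→b21/s1 VC-HIT; vc=[17,29,22,10]
#13 0x126→b18/s2 L1-HIT; vc=[17,29,22,10]
#14 0x16b→b22/s2 VC-HIT; vc=[17,29,18,10]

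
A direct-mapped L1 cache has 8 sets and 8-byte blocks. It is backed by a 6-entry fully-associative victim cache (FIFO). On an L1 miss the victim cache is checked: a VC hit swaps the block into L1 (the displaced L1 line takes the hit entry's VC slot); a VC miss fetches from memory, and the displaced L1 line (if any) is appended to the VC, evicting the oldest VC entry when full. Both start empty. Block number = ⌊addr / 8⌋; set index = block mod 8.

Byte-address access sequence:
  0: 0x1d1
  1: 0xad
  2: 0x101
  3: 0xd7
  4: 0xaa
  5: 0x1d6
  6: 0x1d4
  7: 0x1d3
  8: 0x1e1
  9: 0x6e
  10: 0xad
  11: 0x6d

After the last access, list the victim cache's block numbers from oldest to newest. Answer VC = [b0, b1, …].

VC = [26, 21]

#0 0x1d1→b58/s2 MISS; vc=[]
#1 0xad→b21/s5 MISS; vc=[]
#2 0x101→b32/s0 MISS; vc=[]
#3 0xd7→b26/s2 MISS; vc=[58]
#4 0xaa→b21/s5 L1-HIT; vc=[58]
#5 0x1d6→b58/s2 VC-HIT; vc=[26]
#6 0x1d4→b58/s2 L1-HIT; vc=[26]
#7 0x1d3→b58/s2 L1-HIT; vc=[26]
#8 0x1e1→b60/s4 MISS; vc=[26]
#9 0x6e→b13/s5 MISS; vc=[26,21]
#10 0xad→b21/s5 VC-HIT; vc=[26,13]
#11 0x6d→b13/s5 VC-HIT; vc=[26,21]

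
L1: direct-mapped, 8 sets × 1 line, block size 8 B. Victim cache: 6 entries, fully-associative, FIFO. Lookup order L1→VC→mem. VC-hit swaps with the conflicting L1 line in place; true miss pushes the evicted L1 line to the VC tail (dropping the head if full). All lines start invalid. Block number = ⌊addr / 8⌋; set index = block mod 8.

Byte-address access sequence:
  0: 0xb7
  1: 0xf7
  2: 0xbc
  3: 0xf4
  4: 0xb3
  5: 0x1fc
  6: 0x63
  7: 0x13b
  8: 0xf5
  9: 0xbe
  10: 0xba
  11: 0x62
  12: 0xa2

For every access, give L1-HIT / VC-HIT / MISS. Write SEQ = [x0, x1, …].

0: 0xb7 (blk 22, set 6) → MISS  vc=[]
1: 0xf7 (blk 30, set 6) → MISS  vc=[22]
2: 0xbc (blk 23, set 7) → MISS  vc=[22]
3: 0xf4 (blk 30, set 6) → L1-HIT  vc=[22]
4: 0xb3 (blk 22, set 6) → VC-HIT  vc=[30]
5: 0x1fc (blk 63, set 7) → MISS  vc=[30, 23]
6: 0x63 (blk 12, set 4) → MISS  vc=[30, 23]
7: 0x13b (blk 39, set 7) → MISS  vc=[30, 23, 63]
8: 0xf5 (blk 30, set 6) → VC-HIT  vc=[22, 23, 63]
9: 0xbe (blk 23, set 7) → VC-HIT  vc=[22, 39, 63]
10: 0xba (blk 23, set 7) → L1-HIT  vc=[22, 39, 63]
11: 0x62 (blk 12, set 4) → L1-HIT  vc=[22, 39, 63]
12: 0xa2 (blk 20, set 4) → MISS  vc=[22, 39, 63, 12]

SEQ = [MISS, MISS, MISS, L1-HIT, VC-HIT, MISS, MISS, MISS, VC-HIT, VC-HIT, L1-HIT, L1-HIT, MISS]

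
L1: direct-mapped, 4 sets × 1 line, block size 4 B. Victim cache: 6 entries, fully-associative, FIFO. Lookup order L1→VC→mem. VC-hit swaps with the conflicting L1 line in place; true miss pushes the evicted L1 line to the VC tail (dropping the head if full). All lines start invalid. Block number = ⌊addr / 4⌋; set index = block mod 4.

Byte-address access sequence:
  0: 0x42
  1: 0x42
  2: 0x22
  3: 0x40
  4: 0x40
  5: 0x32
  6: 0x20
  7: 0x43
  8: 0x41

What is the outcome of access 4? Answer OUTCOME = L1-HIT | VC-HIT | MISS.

  [0] addr=0x42 blk=16 s=0: MISS | VC []
  [1] addr=0x42 blk=16 s=0: L1-HIT | VC []
  [2] addr=0x22 blk=8 s=0: MISS | VC [16]
  [3] addr=0x40 blk=16 s=0: VC-HIT | VC [8]
  [4] addr=0x40 blk=16 s=0: L1-HIT | VC [8]
  [5] addr=0x32 blk=12 s=0: MISS | VC [8, 16]
  [6] addr=0x20 blk=8 s=0: VC-HIT | VC [12, 16]
  [7] addr=0x43 blk=16 s=0: VC-HIT | VC [12, 8]
  [8] addr=0x41 blk=16 s=0: L1-HIT | VC [12, 8]

OUTCOME = L1-HIT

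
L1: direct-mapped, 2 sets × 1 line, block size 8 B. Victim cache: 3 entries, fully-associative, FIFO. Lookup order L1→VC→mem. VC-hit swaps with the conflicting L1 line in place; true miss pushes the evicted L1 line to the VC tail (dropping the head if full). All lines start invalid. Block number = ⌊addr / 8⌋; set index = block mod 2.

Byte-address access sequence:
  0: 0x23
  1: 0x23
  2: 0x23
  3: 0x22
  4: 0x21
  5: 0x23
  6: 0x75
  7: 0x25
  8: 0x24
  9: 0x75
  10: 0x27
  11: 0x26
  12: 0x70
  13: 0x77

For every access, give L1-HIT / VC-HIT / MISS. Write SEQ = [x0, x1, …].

  [0] addr=0x23 blk=4 s=0: MISS | VC []
  [1] addr=0x23 blk=4 s=0: L1-HIT | VC []
  [2] addr=0x23 blk=4 s=0: L1-HIT | VC []
  [3] addr=0x22 blk=4 s=0: L1-HIT | VC []
  [4] addr=0x21 blk=4 s=0: L1-HIT | VC []
  [5] addr=0x23 blk=4 s=0: L1-HIT | VC []
  [6] addr=0x75 blk=14 s=0: MISS | VC [4]
  [7] addr=0x25 blk=4 s=0: VC-HIT | VC [14]
  [8] addr=0x24 blk=4 s=0: L1-HIT | VC [14]
  [9] addr=0x75 blk=14 s=0: VC-HIT | VC [4]
  [10] addr=0x27 blk=4 s=0: VC-HIT | VC [14]
  [11] addr=0x26 blk=4 s=0: L1-HIT | VC [14]
  [12] addr=0x70 blk=14 s=0: VC-HIT | VC [4]
  [13] addr=0x77 blk=14 s=0: L1-HIT | VC [4]

SEQ = [MISS, L1-HIT, L1-HIT, L1-HIT, L1-HIT, L1-HIT, MISS, VC-HIT, L1-HIT, VC-HIT, VC-HIT, L1-HIT, VC-HIT, L1-HIT]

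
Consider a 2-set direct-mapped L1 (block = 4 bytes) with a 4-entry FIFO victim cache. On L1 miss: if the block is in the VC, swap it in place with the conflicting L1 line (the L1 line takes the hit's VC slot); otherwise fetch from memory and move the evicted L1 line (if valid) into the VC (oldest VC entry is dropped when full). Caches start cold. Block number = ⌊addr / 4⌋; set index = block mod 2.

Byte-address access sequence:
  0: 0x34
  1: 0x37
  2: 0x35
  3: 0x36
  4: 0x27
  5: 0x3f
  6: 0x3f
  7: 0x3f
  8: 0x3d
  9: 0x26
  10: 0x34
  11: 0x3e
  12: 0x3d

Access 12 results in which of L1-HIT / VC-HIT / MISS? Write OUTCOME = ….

OUTCOME = L1-HIT

  [0] addr=0x34 blk=13 s=1: MISS | VC []
  [1] addr=0x37 blk=13 s=1: L1-HIT | VC []
  [2] addr=0x35 blk=13 s=1: L1-HIT | VC []
  [3] addr=0x36 blk=13 s=1: L1-HIT | VC []
  [4] addr=0x27 blk=9 s=1: MISS | VC [13]
  [5] addr=0x3f blk=15 s=1: MISS | VC [13, 9]
  [6] addr=0x3f blk=15 s=1: L1-HIT | VC [13, 9]
  [7] addr=0x3f blk=15 s=1: L1-HIT | VC [13, 9]
  [8] addr=0x3d blk=15 s=1: L1-HIT | VC [13, 9]
  [9] addr=0x26 blk=9 s=1: VC-HIT | VC [13, 15]
  [10] addr=0x34 blk=13 s=1: VC-HIT | VC [9, 15]
  [11] addr=0x3e blk=15 s=1: VC-HIT | VC [9, 13]
  [12] addr=0x3d blk=15 s=1: L1-HIT | VC [9, 13]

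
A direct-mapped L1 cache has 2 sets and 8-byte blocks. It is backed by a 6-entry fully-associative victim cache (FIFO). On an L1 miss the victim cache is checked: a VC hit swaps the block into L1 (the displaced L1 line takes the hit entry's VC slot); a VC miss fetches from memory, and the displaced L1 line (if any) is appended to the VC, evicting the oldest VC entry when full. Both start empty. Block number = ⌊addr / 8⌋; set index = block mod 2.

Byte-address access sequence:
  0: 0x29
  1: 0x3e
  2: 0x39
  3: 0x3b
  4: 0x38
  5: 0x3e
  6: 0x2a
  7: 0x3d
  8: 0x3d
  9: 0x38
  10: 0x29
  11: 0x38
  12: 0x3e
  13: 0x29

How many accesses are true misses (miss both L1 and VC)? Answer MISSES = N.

MISSES = 2

  [0] addr=0x29 blk=5 s=1: MISS | VC []
  [1] addr=0x3e blk=7 s=1: MISS | VC [5]
  [2] addr=0x39 blk=7 s=1: L1-HIT | VC [5]
  [3] addr=0x3b blk=7 s=1: L1-HIT | VC [5]
  [4] addr=0x38 blk=7 s=1: L1-HIT | VC [5]
  [5] addr=0x3e blk=7 s=1: L1-HIT | VC [5]
  [6] addr=0x2a blk=5 s=1: VC-HIT | VC [7]
  [7] addr=0x3d blk=7 s=1: VC-HIT | VC [5]
  [8] addr=0x3d blk=7 s=1: L1-HIT | VC [5]
  [9] addr=0x38 blk=7 s=1: L1-HIT | VC [5]
  [10] addr=0x29 blk=5 s=1: VC-HIT | VC [7]
  [11] addr=0x38 blk=7 s=1: VC-HIT | VC [5]
  [12] addr=0x3e blk=7 s=1: L1-HIT | VC [5]
  [13] addr=0x29 blk=5 s=1: VC-HIT | VC [7]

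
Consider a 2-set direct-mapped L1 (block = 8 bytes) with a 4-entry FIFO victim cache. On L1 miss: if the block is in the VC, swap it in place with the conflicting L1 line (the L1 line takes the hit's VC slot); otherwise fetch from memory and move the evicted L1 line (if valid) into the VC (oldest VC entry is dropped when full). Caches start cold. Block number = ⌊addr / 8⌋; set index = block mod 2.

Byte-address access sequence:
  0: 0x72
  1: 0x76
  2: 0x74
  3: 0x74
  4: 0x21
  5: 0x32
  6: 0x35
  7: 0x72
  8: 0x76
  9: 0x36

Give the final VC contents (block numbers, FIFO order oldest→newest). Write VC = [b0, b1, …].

VC = [14, 4]

#0 0x72→b14/s0 MISS; vc=[]
#1 0x76→b14/s0 L1-HIT; vc=[]
#2 0x74→b14/s0 L1-HIT; vc=[]
#3 0x74→b14/s0 L1-HIT; vc=[]
#4 0x21→b4/s0 MISS; vc=[14]
#5 0x32→b6/s0 MISS; vc=[14,4]
#6 0x35→b6/s0 L1-HIT; vc=[14,4]
#7 0x72→b14/s0 VC-HIT; vc=[6,4]
#8 0x76→b14/s0 L1-HIT; vc=[6,4]
#9 0x36→b6/s0 VC-HIT; vc=[14,4]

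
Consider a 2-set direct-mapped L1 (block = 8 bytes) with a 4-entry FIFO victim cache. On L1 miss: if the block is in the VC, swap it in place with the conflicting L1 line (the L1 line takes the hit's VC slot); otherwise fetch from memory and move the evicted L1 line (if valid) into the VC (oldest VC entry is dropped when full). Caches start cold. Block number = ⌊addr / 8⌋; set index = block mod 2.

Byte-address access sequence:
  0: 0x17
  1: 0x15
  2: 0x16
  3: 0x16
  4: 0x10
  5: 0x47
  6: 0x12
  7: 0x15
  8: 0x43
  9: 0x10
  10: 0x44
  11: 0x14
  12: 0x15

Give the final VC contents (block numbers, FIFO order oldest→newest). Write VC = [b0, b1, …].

VC = [8]

  [0] addr=0x17 blk=2 s=0: MISS | VC []
  [1] addr=0x15 blk=2 s=0: L1-HIT | VC []
  [2] addr=0x16 blk=2 s=0: L1-HIT | VC []
  [3] addr=0x16 blk=2 s=0: L1-HIT | VC []
  [4] addr=0x10 blk=2 s=0: L1-HIT | VC []
  [5] addr=0x47 blk=8 s=0: MISS | VC [2]
  [6] addr=0x12 blk=2 s=0: VC-HIT | VC [8]
  [7] addr=0x15 blk=2 s=0: L1-HIT | VC [8]
  [8] addr=0x43 blk=8 s=0: VC-HIT | VC [2]
  [9] addr=0x10 blk=2 s=0: VC-HIT | VC [8]
  [10] addr=0x44 blk=8 s=0: VC-HIT | VC [2]
  [11] addr=0x14 blk=2 s=0: VC-HIT | VC [8]
  [12] addr=0x15 blk=2 s=0: L1-HIT | VC [8]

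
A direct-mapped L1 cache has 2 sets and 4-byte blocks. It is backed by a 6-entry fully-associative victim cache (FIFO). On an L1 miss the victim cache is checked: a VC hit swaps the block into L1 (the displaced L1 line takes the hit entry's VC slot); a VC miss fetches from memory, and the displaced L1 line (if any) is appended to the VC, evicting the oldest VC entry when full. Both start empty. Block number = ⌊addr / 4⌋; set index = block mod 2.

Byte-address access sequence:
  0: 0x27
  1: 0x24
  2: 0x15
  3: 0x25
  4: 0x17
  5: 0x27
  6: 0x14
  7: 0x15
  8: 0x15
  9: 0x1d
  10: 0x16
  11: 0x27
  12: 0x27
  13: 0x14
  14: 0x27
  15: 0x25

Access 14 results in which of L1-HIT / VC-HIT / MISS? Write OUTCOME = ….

  [0] addr=0x27 blk=9 s=1: MISS | VC []
  [1] addr=0x24 blk=9 s=1: L1-HIT | VC []
  [2] addr=0x15 blk=5 s=1: MISS | VC [9]
  [3] addr=0x25 blk=9 s=1: VC-HIT | VC [5]
  [4] addr=0x17 blk=5 s=1: VC-HIT | VC [9]
  [5] addr=0x27 blk=9 s=1: VC-HIT | VC [5]
  [6] addr=0x14 blk=5 s=1: VC-HIT | VC [9]
  [7] addr=0x15 blk=5 s=1: L1-HIT | VC [9]
  [8] addr=0x15 blk=5 s=1: L1-HIT | VC [9]
  [9] addr=0x1d blk=7 s=1: MISS | VC [9, 5]
  [10] addr=0x16 blk=5 s=1: VC-HIT | VC [9, 7]
  [11] addr=0x27 blk=9 s=1: VC-HIT | VC [5, 7]
  [12] addr=0x27 blk=9 s=1: L1-HIT | VC [5, 7]
  [13] addr=0x14 blk=5 s=1: VC-HIT | VC [9, 7]
  [14] addr=0x27 blk=9 s=1: VC-HIT | VC [5, 7]
  [15] addr=0x25 blk=9 s=1: L1-HIT | VC [5, 7]

OUTCOME = VC-HIT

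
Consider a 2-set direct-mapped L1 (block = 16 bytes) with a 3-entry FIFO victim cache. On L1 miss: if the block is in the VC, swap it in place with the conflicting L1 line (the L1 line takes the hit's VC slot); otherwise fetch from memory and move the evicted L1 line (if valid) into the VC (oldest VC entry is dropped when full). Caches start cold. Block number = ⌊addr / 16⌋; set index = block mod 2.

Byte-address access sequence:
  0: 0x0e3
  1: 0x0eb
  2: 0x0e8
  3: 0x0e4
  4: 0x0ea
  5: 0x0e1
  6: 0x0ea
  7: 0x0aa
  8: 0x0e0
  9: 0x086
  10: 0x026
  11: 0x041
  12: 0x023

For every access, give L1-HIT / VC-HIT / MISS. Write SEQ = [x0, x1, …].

  [0] addr=0xe3 blk=14 s=0: MISS | VC []
  [1] addr=0xeb blk=14 s=0: L1-HIT | VC []
  [2] addr=0xe8 blk=14 s=0: L1-HIT | VC []
  [3] addr=0xe4 blk=14 s=0: L1-HIT | VC []
  [4] addr=0xea blk=14 s=0: L1-HIT | VC []
  [5] addr=0xe1 blk=14 s=0: L1-HIT | VC []
  [6] addr=0xea blk=14 s=0: L1-HIT | VC []
  [7] addr=0xaa blk=10 s=0: MISS | VC [14]
  [8] addr=0xe0 blk=14 s=0: VC-HIT | VC [10]
  [9] addr=0x86 blk=8 s=0: MISS | VC [10, 14]
  [10] addr=0x26 blk=2 s=0: MISS | VC [10, 14, 8]
  [11] addr=0x41 blk=4 s=0: MISS | VC [14, 8, 2]
  [12] addr=0x23 blk=2 s=0: VC-HIT | VC [14, 8, 4]

SEQ = [MISS, L1-HIT, L1-HIT, L1-HIT, L1-HIT, L1-HIT, L1-HIT, MISS, VC-HIT, MISS, MISS, MISS, VC-HIT]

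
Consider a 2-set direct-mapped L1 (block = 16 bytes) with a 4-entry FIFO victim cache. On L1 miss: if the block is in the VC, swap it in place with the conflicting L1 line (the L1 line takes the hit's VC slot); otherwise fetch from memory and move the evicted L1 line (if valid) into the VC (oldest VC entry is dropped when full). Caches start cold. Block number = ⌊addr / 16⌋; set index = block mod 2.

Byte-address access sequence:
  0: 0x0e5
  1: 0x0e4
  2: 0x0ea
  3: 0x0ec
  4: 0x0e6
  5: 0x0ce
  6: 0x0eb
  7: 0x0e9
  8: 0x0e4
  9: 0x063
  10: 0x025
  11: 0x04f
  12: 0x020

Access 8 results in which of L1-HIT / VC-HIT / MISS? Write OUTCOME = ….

#0 0xe5→b14/s0 MISS; vc=[]
#1 0xe4→b14/s0 L1-HIT; vc=[]
#2 0xea→b14/s0 L1-HIT; vc=[]
#3 0xec→b14/s0 L1-HIT; vc=[]
#4 0xe6→b14/s0 L1-HIT; vc=[]
#5 0xce→b12/s0 MISS; vc=[14]
#6 0xeb→b14/s0 VC-HIT; vc=[12]
#7 0xe9→b14/s0 L1-HIT; vc=[12]
#8 0xe4→b14/s0 L1-HIT; vc=[12]
#9 0x63→b6/s0 MISS; vc=[12,14]
#10 0x25→b2/s0 MISS; vc=[12,14,6]
#11 0x4f→b4/s0 MISS; vc=[12,14,6,2]
#12 0x20→b2/s0 VC-HIT; vc=[12,14,6,4]

OUTCOME = L1-HIT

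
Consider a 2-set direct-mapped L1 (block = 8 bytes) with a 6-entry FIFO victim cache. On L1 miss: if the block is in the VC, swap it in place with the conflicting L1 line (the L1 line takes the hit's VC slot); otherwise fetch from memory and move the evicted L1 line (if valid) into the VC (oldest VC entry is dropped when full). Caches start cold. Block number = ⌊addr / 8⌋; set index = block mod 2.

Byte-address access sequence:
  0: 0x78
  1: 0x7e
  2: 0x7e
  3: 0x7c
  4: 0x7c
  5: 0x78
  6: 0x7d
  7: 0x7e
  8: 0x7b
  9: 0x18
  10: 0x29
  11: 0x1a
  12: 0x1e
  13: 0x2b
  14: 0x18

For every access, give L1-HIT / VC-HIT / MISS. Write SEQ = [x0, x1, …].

0: 0x78 (blk 15, set 1) → MISS  vc=[]
1: 0x7e (blk 15, set 1) → L1-HIT  vc=[]
2: 0x7e (blk 15, set 1) → L1-HIT  vc=[]
3: 0x7c (blk 15, set 1) → L1-HIT  vc=[]
4: 0x7c (blk 15, set 1) → L1-HIT  vc=[]
5: 0x78 (blk 15, set 1) → L1-HIT  vc=[]
6: 0x7d (blk 15, set 1) → L1-HIT  vc=[]
7: 0x7e (blk 15, set 1) → L1-HIT  vc=[]
8: 0x7b (blk 15, set 1) → L1-HIT  vc=[]
9: 0x18 (blk 3, set 1) → MISS  vc=[15]
10: 0x29 (blk 5, set 1) → MISS  vc=[15, 3]
11: 0x1a (blk 3, set 1) → VC-HIT  vc=[15, 5]
12: 0x1e (blk 3, set 1) → L1-HIT  vc=[15, 5]
13: 0x2b (blk 5, set 1) → VC-HIT  vc=[15, 3]
14: 0x18 (blk 3, set 1) → VC-HIT  vc=[15, 5]

SEQ = [MISS, L1-HIT, L1-HIT, L1-HIT, L1-HIT, L1-HIT, L1-HIT, L1-HIT, L1-HIT, MISS, MISS, VC-HIT, L1-HIT, VC-HIT, VC-HIT]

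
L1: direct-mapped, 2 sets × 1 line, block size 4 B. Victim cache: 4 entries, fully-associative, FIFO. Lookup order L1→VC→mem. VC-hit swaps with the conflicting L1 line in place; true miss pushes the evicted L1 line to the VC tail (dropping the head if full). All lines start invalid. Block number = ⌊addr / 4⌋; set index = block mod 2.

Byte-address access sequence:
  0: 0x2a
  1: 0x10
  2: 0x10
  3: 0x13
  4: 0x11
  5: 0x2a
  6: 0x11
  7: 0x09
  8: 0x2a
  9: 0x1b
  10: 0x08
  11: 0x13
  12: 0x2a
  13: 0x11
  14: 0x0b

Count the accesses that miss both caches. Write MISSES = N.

MISSES = 4

#0 0x2a→b10/s0 MISS; vc=[]
#1 0x10→b4/s0 MISS; vc=[10]
#2 0x10→b4/s0 L1-HIT; vc=[10]
#3 0x13→b4/s0 L1-HIT; vc=[10]
#4 0x11→b4/s0 L1-HIT; vc=[10]
#5 0x2a→b10/s0 VC-HIT; vc=[4]
#6 0x11→b4/s0 VC-HIT; vc=[10]
#7 0x9→b2/s0 MISS; vc=[10,4]
#8 0x2a→b10/s0 VC-HIT; vc=[2,4]
#9 0x1b→b6/s0 MISS; vc=[2,4,10]
#10 0x8→b2/s0 VC-HIT; vc=[6,4,10]
#11 0x13→b4/s0 VC-HIT; vc=[6,2,10]
#12 0x2a→b10/s0 VC-HIT; vc=[6,2,4]
#13 0x11→b4/s0 VC-HIT; vc=[6,2,10]
#14 0xb→b2/s0 VC-HIT; vc=[6,4,10]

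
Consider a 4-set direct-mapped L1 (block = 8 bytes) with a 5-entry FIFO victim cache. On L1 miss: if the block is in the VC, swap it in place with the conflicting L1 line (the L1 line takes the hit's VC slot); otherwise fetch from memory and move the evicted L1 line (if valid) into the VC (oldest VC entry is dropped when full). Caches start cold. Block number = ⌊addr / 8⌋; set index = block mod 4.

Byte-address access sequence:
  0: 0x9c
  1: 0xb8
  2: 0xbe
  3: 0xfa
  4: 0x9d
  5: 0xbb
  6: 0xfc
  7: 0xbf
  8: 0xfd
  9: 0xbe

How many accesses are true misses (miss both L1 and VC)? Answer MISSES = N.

  [0] addr=0x9c blk=19 s=3: MISS | VC []
  [1] addr=0xb8 blk=23 s=3: MISS | VC [19]
  [2] addr=0xbe blk=23 s=3: L1-HIT | VC [19]
  [3] addr=0xfa blk=31 s=3: MISS | VC [19, 23]
  [4] addr=0x9d blk=19 s=3: VC-HIT | VC [31, 23]
  [5] addr=0xbb blk=23 s=3: VC-HIT | VC [31, 19]
  [6] addr=0xfc blk=31 s=3: VC-HIT | VC [23, 19]
  [7] addr=0xbf blk=23 s=3: VC-HIT | VC [31, 19]
  [8] addr=0xfd blk=31 s=3: VC-HIT | VC [23, 19]
  [9] addr=0xbe blk=23 s=3: VC-HIT | VC [31, 19]

MISSES = 3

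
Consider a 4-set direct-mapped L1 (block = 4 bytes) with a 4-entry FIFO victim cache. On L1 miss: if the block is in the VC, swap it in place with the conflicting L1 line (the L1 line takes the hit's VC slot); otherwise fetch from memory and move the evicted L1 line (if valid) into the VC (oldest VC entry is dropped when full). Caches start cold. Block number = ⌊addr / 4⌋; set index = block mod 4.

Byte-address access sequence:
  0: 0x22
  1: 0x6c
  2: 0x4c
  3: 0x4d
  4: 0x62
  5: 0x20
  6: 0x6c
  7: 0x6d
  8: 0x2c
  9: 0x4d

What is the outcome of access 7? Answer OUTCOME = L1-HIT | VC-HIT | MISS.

#0 0x22→b8/s0 MISS; vc=[]
#1 0x6c→b27/s3 MISS; vc=[]
#2 0x4c→b19/s3 MISS; vc=[27]
#3 0x4d→b19/s3 L1-HIT; vc=[27]
#4 0x62→b24/s0 MISS; vc=[27,8]
#5 0x20→b8/s0 VC-HIT; vc=[27,24]
#6 0x6c→b27/s3 VC-HIT; vc=[19,24]
#7 0x6d→b27/s3 L1-HIT; vc=[19,24]
#8 0x2c→b11/s3 MISS; vc=[19,24,27]
#9 0x4d→b19/s3 VC-HIT; vc=[11,24,27]

OUTCOME = L1-HIT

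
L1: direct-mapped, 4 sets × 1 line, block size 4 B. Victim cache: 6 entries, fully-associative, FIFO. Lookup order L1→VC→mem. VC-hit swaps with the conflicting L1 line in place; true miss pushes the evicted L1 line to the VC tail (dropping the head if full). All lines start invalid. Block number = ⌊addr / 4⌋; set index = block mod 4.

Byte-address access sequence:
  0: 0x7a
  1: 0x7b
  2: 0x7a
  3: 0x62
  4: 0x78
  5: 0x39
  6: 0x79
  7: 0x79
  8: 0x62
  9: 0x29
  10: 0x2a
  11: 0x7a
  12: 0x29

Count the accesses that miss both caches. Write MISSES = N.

MISSES = 4

#0 0x7a→b30/s2 MISS; vc=[]
#1 0x7b→b30/s2 L1-HIT; vc=[]
#2 0x7a→b30/s2 L1-HIT; vc=[]
#3 0x62→b24/s0 MISS; vc=[]
#4 0x78→b30/s2 L1-HIT; vc=[]
#5 0x39→b14/s2 MISS; vc=[30]
#6 0x79→b30/s2 VC-HIT; vc=[14]
#7 0x79→b30/s2 L1-HIT; vc=[14]
#8 0x62→b24/s0 L1-HIT; vc=[14]
#9 0x29→b10/s2 MISS; vc=[14,30]
#10 0x2a→b10/s2 L1-HIT; vc=[14,30]
#11 0x7a→b30/s2 VC-HIT; vc=[14,10]
#12 0x29→b10/s2 VC-HIT; vc=[14,30]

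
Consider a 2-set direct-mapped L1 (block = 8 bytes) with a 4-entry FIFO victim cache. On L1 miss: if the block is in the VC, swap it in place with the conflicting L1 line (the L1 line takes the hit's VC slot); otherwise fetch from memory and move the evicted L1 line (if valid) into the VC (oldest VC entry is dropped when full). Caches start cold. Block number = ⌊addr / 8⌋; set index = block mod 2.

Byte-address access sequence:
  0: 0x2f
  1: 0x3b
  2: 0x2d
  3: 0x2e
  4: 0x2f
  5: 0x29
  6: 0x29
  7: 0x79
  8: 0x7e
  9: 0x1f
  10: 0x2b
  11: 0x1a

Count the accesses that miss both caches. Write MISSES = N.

MISSES = 4

0: 0x2f (blk 5, set 1) → MISS  vc=[]
1: 0x3b (blk 7, set 1) → MISS  vc=[5]
2: 0x2d (blk 5, set 1) → VC-HIT  vc=[7]
3: 0x2e (blk 5, set 1) → L1-HIT  vc=[7]
4: 0x2f (blk 5, set 1) → L1-HIT  vc=[7]
5: 0x29 (blk 5, set 1) → L1-HIT  vc=[7]
6: 0x29 (blk 5, set 1) → L1-HIT  vc=[7]
7: 0x79 (blk 15, set 1) → MISS  vc=[7, 5]
8: 0x7e (blk 15, set 1) → L1-HIT  vc=[7, 5]
9: 0x1f (blk 3, set 1) → MISS  vc=[7, 5, 15]
10: 0x2b (blk 5, set 1) → VC-HIT  vc=[7, 3, 15]
11: 0x1a (blk 3, set 1) → VC-HIT  vc=[7, 5, 15]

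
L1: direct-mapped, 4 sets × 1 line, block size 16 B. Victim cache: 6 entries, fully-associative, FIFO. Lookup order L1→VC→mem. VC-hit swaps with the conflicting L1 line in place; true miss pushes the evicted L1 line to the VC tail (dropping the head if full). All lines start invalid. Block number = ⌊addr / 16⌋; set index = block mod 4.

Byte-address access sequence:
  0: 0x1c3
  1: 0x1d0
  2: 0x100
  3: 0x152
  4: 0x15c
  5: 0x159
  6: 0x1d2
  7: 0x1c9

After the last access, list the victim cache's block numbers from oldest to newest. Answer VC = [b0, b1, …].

VC = [16, 21]

0: 0x1c3 (blk 28, set 0) → MISS  vc=[]
1: 0x1d0 (blk 29, set 1) → MISS  vc=[]
2: 0x100 (blk 16, set 0) → MISS  vc=[28]
3: 0x152 (blk 21, set 1) → MISS  vc=[28, 29]
4: 0x15c (blk 21, set 1) → L1-HIT  vc=[28, 29]
5: 0x159 (blk 21, set 1) → L1-HIT  vc=[28, 29]
6: 0x1d2 (blk 29, set 1) → VC-HIT  vc=[28, 21]
7: 0x1c9 (blk 28, set 0) → VC-HIT  vc=[16, 21]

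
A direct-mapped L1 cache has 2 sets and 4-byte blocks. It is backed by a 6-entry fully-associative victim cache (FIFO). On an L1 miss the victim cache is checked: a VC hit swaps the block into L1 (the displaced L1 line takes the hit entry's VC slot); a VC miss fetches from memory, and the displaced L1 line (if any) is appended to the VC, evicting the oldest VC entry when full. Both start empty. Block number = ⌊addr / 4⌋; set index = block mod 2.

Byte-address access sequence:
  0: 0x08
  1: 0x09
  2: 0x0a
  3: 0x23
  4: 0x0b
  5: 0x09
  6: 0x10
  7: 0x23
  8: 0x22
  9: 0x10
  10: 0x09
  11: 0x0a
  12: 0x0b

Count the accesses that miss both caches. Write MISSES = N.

MISSES = 3

0: 0x8 (blk 2, set 0) → MISS  vc=[]
1: 0x9 (blk 2, set 0) → L1-HIT  vc=[]
2: 0xa (blk 2, set 0) → L1-HIT  vc=[]
3: 0x23 (blk 8, set 0) → MISS  vc=[2]
4: 0xb (blk 2, set 0) → VC-HIT  vc=[8]
5: 0x9 (blk 2, set 0) → L1-HIT  vc=[8]
6: 0x10 (blk 4, set 0) → MISS  vc=[8, 2]
7: 0x23 (blk 8, set 0) → VC-HIT  vc=[4, 2]
8: 0x22 (blk 8, set 0) → L1-HIT  vc=[4, 2]
9: 0x10 (blk 4, set 0) → VC-HIT  vc=[8, 2]
10: 0x9 (blk 2, set 0) → VC-HIT  vc=[8, 4]
11: 0xa (blk 2, set 0) → L1-HIT  vc=[8, 4]
12: 0xb (blk 2, set 0) → L1-HIT  vc=[8, 4]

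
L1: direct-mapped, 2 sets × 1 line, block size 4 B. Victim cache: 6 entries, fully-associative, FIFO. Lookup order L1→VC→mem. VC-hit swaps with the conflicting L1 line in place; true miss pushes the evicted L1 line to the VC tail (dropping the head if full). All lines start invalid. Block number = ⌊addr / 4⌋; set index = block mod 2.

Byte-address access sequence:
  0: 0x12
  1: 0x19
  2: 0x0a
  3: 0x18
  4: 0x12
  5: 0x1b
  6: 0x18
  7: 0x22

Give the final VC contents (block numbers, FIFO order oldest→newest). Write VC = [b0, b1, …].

#0 0x12→b4/s0 MISS; vc=[]
#1 0x19→b6/s0 MISS; vc=[4]
#2 0xa→b2/s0 MISS; vc=[4,6]
#3 0x18→b6/s0 VC-HIT; vc=[4,2]
#4 0x12→b4/s0 VC-HIT; vc=[6,2]
#5 0x1b→b6/s0 VC-HIT; vc=[4,2]
#6 0x18→b6/s0 L1-HIT; vc=[4,2]
#7 0x22→b8/s0 MISS; vc=[4,2,6]

VC = [4, 2, 6]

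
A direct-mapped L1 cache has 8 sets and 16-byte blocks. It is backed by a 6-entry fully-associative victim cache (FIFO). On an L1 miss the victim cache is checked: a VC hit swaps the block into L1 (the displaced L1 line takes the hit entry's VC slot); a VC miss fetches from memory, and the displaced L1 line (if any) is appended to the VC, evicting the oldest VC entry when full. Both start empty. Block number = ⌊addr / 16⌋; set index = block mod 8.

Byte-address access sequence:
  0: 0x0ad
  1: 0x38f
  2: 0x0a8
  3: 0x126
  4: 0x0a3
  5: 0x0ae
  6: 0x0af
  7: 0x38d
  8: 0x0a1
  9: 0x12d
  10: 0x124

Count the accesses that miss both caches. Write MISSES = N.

MISSES = 3

0: 0xad (blk 10, set 2) → MISS  vc=[]
1: 0x38f (blk 56, set 0) → MISS  vc=[]
2: 0xa8 (blk 10, set 2) → L1-HIT  vc=[]
3: 0x126 (blk 18, set 2) → MISS  vc=[10]
4: 0xa3 (blk 10, set 2) → VC-HIT  vc=[18]
5: 0xae (blk 10, set 2) → L1-HIT  vc=[18]
6: 0xaf (blk 10, set 2) → L1-HIT  vc=[18]
7: 0x38d (blk 56, set 0) → L1-HIT  vc=[18]
8: 0xa1 (blk 10, set 2) → L1-HIT  vc=[18]
9: 0x12d (blk 18, set 2) → VC-HIT  vc=[10]
10: 0x124 (blk 18, set 2) → L1-HIT  vc=[10]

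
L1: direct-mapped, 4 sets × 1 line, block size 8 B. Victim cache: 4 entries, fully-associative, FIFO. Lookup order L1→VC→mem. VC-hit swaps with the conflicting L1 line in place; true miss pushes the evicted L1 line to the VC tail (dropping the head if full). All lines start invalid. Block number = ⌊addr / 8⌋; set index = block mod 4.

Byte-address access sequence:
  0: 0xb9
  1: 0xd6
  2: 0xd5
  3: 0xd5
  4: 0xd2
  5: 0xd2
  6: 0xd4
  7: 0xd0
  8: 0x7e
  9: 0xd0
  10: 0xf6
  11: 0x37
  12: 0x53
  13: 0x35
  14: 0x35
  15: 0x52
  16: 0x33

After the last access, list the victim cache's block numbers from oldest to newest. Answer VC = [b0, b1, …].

  [0] addr=0xb9 blk=23 s=3: MISS | VC []
  [1] addr=0xd6 blk=26 s=2: MISS | VC []
  [2] addr=0xd5 blk=26 s=2: L1-HIT | VC []
  [3] addr=0xd5 blk=26 s=2: L1-HIT | VC []
  [4] addr=0xd2 blk=26 s=2: L1-HIT | VC []
  [5] addr=0xd2 blk=26 s=2: L1-HIT | VC []
  [6] addr=0xd4 blk=26 s=2: L1-HIT | VC []
  [7] addr=0xd0 blk=26 s=2: L1-HIT | VC []
  [8] addr=0x7e blk=15 s=3: MISS | VC [23]
  [9] addr=0xd0 blk=26 s=2: L1-HIT | VC [23]
  [10] addr=0xf6 blk=30 s=2: MISS | VC [23, 26]
  [11] addr=0x37 blk=6 s=2: MISS | VC [23, 26, 30]
  [12] addr=0x53 blk=10 s=2: MISS | VC [23, 26, 30, 6]
  [13] addr=0x35 blk=6 s=2: VC-HIT | VC [23, 26, 30, 10]
  [14] addr=0x35 blk=6 s=2: L1-HIT | VC [23, 26, 30, 10]
  [15] addr=0x52 blk=10 s=2: VC-HIT | VC [23, 26, 30, 6]
  [16] addr=0x33 blk=6 s=2: VC-HIT | VC [23, 26, 30, 10]

VC = [23, 26, 30, 10]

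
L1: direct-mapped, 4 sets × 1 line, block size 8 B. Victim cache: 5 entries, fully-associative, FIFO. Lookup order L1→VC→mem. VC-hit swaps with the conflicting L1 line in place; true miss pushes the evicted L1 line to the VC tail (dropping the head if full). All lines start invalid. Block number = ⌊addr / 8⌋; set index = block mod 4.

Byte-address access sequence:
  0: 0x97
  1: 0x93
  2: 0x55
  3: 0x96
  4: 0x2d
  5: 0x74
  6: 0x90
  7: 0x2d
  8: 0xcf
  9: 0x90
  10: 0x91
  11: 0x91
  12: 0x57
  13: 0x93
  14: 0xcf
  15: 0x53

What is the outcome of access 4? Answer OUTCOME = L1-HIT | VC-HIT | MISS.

OUTCOME = MISS

0: 0x97 (blk 18, set 2) → MISS  vc=[]
1: 0x93 (blk 18, set 2) → L1-HIT  vc=[]
2: 0x55 (blk 10, set 2) → MISS  vc=[18]
3: 0x96 (blk 18, set 2) → VC-HIT  vc=[10]
4: 0x2d (blk 5, set 1) → MISS  vc=[10]
5: 0x74 (blk 14, set 2) → MISS  vc=[10, 18]
6: 0x90 (blk 18, set 2) → VC-HIT  vc=[10, 14]
7: 0x2d (blk 5, set 1) → L1-HIT  vc=[10, 14]
8: 0xcf (blk 25, set 1) → MISS  vc=[10, 14, 5]
9: 0x90 (blk 18, set 2) → L1-HIT  vc=[10, 14, 5]
10: 0x91 (blk 18, set 2) → L1-HIT  vc=[10, 14, 5]
11: 0x91 (blk 18, set 2) → L1-HIT  vc=[10, 14, 5]
12: 0x57 (blk 10, set 2) → VC-HIT  vc=[18, 14, 5]
13: 0x93 (blk 18, set 2) → VC-HIT  vc=[10, 14, 5]
14: 0xcf (blk 25, set 1) → L1-HIT  vc=[10, 14, 5]
15: 0x53 (blk 10, set 2) → VC-HIT  vc=[18, 14, 5]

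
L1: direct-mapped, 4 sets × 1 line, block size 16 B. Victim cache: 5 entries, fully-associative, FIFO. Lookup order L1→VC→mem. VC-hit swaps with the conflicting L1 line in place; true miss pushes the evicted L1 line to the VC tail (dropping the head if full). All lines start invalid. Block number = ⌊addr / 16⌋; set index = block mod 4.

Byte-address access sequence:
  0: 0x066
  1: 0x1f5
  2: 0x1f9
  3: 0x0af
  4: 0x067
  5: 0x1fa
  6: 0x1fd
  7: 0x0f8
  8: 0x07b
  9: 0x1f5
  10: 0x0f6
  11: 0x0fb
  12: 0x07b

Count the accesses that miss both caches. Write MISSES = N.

#0 0x66→b6/s2 MISS; vc=[]
#1 0x1f5→b31/s3 MISS; vc=[]
#2 0x1f9→b31/s3 L1-HIT; vc=[]
#3 0xaf→b10/s2 MISS; vc=[6]
#4 0x67→b6/s2 VC-HIT; vc=[10]
#5 0x1fa→b31/s3 L1-HIT; vc=[10]
#6 0x1fd→b31/s3 L1-HIT; vc=[10]
#7 0xf8→b15/s3 MISS; vc=[10,31]
#8 0x7b→b7/s3 MISS; vc=[10,31,15]
#9 0x1f5→b31/s3 VC-HIT; vc=[10,7,15]
#10 0xf6→b15/s3 VC-HIT; vc=[10,7,31]
#11 0xfb→b15/s3 L1-HIT; vc=[10,7,31]
#12 0x7b→b7/s3 VC-HIT; vc=[10,15,31]

MISSES = 5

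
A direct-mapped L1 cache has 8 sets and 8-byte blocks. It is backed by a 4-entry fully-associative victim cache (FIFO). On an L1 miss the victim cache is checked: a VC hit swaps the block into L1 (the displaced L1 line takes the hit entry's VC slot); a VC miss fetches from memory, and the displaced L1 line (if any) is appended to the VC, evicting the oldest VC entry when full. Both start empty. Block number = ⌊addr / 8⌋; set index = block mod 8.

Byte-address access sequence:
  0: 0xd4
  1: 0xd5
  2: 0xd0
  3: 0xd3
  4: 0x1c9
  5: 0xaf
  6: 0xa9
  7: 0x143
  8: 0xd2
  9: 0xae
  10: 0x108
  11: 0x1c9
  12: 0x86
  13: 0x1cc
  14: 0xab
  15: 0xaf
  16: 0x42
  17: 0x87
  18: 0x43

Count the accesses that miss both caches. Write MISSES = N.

MISSES = 7

  [0] addr=0xd4 blk=26 s=2: MISS | VC []
  [1] addr=0xd5 blk=26 s=2: L1-HIT | VC []
  [2] addr=0xd0 blk=26 s=2: L1-HIT | VC []
  [3] addr=0xd3 blk=26 s=2: L1-HIT | VC []
  [4] addr=0x1c9 blk=57 s=1: MISS | VC []
  [5] addr=0xaf blk=21 s=5: MISS | VC []
  [6] addr=0xa9 blk=21 s=5: L1-HIT | VC []
  [7] addr=0x143 blk=40 s=0: MISS | VC []
  [8] addr=0xd2 blk=26 s=2: L1-HIT | VC []
  [9] addr=0xae blk=21 s=5: L1-HIT | VC []
  [10] addr=0x108 blk=33 s=1: MISS | VC [57]
  [11] addr=0x1c9 blk=57 s=1: VC-HIT | VC [33]
  [12] addr=0x86 blk=16 s=0: MISS | VC [33, 40]
  [13] addr=0x1cc blk=57 s=1: L1-HIT | VC [33, 40]
  [14] addr=0xab blk=21 s=5: L1-HIT | VC [33, 40]
  [15] addr=0xaf blk=21 s=5: L1-HIT | VC [33, 40]
  [16] addr=0x42 blk=8 s=0: MISS | VC [33, 40, 16]
  [17] addr=0x87 blk=16 s=0: VC-HIT | VC [33, 40, 8]
  [18] addr=0x43 blk=8 s=0: VC-HIT | VC [33, 40, 16]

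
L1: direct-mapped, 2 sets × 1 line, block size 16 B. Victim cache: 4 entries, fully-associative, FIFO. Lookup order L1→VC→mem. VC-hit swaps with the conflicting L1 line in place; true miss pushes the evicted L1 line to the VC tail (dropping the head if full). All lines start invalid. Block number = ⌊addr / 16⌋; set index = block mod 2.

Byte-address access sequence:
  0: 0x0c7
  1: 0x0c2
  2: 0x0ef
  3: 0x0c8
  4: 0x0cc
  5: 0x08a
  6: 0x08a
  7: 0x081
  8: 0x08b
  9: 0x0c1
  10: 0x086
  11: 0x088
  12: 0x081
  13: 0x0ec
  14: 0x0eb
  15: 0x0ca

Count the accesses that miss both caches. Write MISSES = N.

MISSES = 3

#0 0xc7→b12/s0 MISS; vc=[]
#1 0xc2→b12/s0 L1-HIT; vc=[]
#2 0xef→b14/s0 MISS; vc=[12]
#3 0xc8→b12/s0 VC-HIT; vc=[14]
#4 0xcc→b12/s0 L1-HIT; vc=[14]
#5 0x8a→b8/s0 MISS; vc=[14,12]
#6 0x8a→b8/s0 L1-HIT; vc=[14,12]
#7 0x81→b8/s0 L1-HIT; vc=[14,12]
#8 0x8b→b8/s0 L1-HIT; vc=[14,12]
#9 0xc1→b12/s0 VC-HIT; vc=[14,8]
#10 0x86→b8/s0 VC-HIT; vc=[14,12]
#11 0x88→b8/s0 L1-HIT; vc=[14,12]
#12 0x81→b8/s0 L1-HIT; vc=[14,12]
#13 0xec→b14/s0 VC-HIT; vc=[8,12]
#14 0xeb→b14/s0 L1-HIT; vc=[8,12]
#15 0xca→b12/s0 VC-HIT; vc=[8,14]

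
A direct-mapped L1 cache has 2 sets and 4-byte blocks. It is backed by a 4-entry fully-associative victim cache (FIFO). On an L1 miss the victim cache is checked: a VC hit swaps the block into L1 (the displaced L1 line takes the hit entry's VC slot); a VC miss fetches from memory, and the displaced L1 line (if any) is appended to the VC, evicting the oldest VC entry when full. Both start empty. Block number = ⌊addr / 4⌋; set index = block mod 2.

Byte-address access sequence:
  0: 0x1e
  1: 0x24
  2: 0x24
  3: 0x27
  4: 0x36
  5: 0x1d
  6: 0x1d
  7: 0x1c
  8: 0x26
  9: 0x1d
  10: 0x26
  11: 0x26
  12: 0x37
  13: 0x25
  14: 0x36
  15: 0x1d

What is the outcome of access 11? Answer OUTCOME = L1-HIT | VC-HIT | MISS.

#0 0x1e→b7/s1 MISS; vc=[]
#1 0x24→b9/s1 MISS; vc=[7]
#2 0x24→b9/s1 L1-HIT; vc=[7]
#3 0x27→b9/s1 L1-HIT; vc=[7]
#4 0x36→b13/s1 MISS; vc=[7,9]
#5 0x1d→b7/s1 VC-HIT; vc=[13,9]
#6 0x1d→b7/s1 L1-HIT; vc=[13,9]
#7 0x1c→b7/s1 L1-HIT; vc=[13,9]
#8 0x26→b9/s1 VC-HIT; vc=[13,7]
#9 0x1d→b7/s1 VC-HIT; vc=[13,9]
#10 0x26→b9/s1 VC-HIT; vc=[13,7]
#11 0x26→b9/s1 L1-HIT; vc=[13,7]
#12 0x37→b13/s1 VC-HIT; vc=[9,7]
#13 0x25→b9/s1 VC-HIT; vc=[13,7]
#14 0x36→b13/s1 VC-HIT; vc=[9,7]
#15 0x1d→b7/s1 VC-HIT; vc=[9,13]

OUTCOME = L1-HIT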